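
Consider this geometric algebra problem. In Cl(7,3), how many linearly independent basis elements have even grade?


Even subalgebra dimension = 2^(n-1)
n = 7 + 3 = 10
2^(10 - 1) = 2^9 = 512
Verification: sum of C(10,k) for even k = 1 + 45 + 210 + 210 + 45 + 1 = 512
Result = 512


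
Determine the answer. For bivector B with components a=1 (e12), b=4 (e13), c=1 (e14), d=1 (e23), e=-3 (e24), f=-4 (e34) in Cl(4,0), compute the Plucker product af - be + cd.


Plucker relation: af - be + cd
a*f = 1*(-4) = -4
b*e = 4*(-3) = -12
c*d = 1*1 = 1
af - be + cd = -4 - (-12) + 1
= 9


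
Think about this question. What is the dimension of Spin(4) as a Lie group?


Spin(n) double-covers SO(n); both have Lie algebra so(n) of dimension n(n-1)/2.
n = 4
n(n-1) = 4 * 3 = 12
dim Spin(4) = 12/2 = 6


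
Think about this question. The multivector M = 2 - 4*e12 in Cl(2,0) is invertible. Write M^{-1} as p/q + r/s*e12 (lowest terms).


M = 2 - 4*e12, where e12^2 = -1.
Since M commutes with its reverse ~M = a - b*e12, M * ~M = a^2 - b^2*e12^2 = a^2 + b^2.
So M^{-1} = ~M / (a^2 + b^2) = (a - b*e12)/(a^2 + b^2).
a^2 + b^2 = 4 + 16 = 20
Scalar part = 2/20 = 1/10
Bivector coeff = 4/20 = 1/5
M^{-1} = 1/10 + 1/5*e12


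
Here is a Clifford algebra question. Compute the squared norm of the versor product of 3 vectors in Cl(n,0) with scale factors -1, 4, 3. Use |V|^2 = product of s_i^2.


Each vector v_i has |v_i|^2 = s_i^2
Squared scales: (-1)^2 = 1, 4^2 = 16, 3^2 = 9
|V|^2 = 1 * 16 * 9
= 144


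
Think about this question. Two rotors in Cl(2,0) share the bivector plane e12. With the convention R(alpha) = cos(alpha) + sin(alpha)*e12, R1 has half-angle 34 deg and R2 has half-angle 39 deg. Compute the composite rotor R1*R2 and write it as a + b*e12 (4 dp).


Same-plane rotors commute and their half-angles add:
R1*R2 = cos(a1 + a2) + sin(a1 + a2)*e12.
a1 + a2 = 34 + 39 = 73 deg
cos(73 deg) = 0.2924
sin(73 deg) = 0.9563
R1*R2 = 0.2924 + 0.9563*e12


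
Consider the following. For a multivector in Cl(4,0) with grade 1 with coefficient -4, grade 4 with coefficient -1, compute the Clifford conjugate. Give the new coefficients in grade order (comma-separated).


Clifford conjugate sign for grade k: (-1)^(k(k+1)/2)
Grade 1: (-1)^(1*2/2) = (-1)^1 = -1, coeff -4 -> 4
Grade 4: (-1)^(4*5/2) = (-1)^10 = 1, coeff -1 -> -1
Conjugated coefficients: 4, -1


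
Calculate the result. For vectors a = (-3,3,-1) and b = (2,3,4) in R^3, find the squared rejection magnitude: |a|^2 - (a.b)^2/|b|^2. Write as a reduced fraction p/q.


|a|^2 = (-3)^2 + 3^2 + (-1)^2 = 19
|b|^2 = 2^2 + 3^2 + 4^2 = 29
a . b = (-3)*2 + 3*3 + (-1)*4 = -1
(a.b)^2 = (-1)^2 = 1
|rej|^2 = 19 - 1/29
= (551 - 1)/29
= 550/29
In lowest terms: 550/29


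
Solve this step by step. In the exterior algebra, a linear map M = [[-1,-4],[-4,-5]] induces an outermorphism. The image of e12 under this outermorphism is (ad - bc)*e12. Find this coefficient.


The outermorphism of a linear map f sends e1^e2 to f(e1)^f(e2).
f(e1) = -1*e1 - 4*e2
f(e2) = -4*e1 - 5*e2
f(e1) ^ f(e2) = (-1*e1 - 4*e2) ^ (-4*e1 - 5*e2)
= (-1)*(-5)*e12 + (-4)*(-4)*e21
= (5 - 16)*e12
= -11*e12
Coefficient = -11


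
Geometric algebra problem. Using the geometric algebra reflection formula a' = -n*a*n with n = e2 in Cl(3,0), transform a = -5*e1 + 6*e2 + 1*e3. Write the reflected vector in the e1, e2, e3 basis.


Reflection formula: a' = -n*a*n, with n = e2 (unit vector, n^2 = 1).
For reflection through hyperplane perp to e2:
The component along e2 flips sign, others stay.
a = (-5, 6, 1)
a' = (-5, -6, 1)
a' = -5*e1 - 6*e2 + 1*e3


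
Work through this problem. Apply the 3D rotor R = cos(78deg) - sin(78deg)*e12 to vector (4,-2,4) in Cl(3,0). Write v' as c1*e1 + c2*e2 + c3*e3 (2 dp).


Rotor R = cos(78deg) - sin(78deg)*e12
Rotation angle theta = 2 * 78 = 156 degrees in the e12 plane (e1 -> e2).
The component perpendicular to the plane (e3) is invariant: v'_3 = v3 = 4.00
cos(156deg) = -0.9135, sin(156deg) = 0.4067
v'_1 = v1*cos(theta) - v2*sin(theta) = 4*(-0.9135) - (-2)*0.4067 = -2.84
v'_2 = v1*sin(theta) + v2*cos(theta) = 4*0.4067 + (-2)*(-0.9135) = 3.45
v' = -2.84*e1 + 3.45*e2 + 4.00*e3


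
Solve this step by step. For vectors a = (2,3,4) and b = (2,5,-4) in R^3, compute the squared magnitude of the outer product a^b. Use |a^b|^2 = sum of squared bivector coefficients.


a wedge b = (a1*b2 - a2*b1)*e12 + (a1*b3 - a3*b1)*e13 + (a2*b3 - a3*b2)*e23
e12 coeff: 2*5 - 3*2 = 10 - 6 = 4
e13 coeff: 2*(-4) - 4*2 = -8 - 8 = -16
e23 coeff: 3*(-4) - 4*5 = -12 - 20 = -32
|a wedge b|^2 = 4^2 + (-16)^2 + (-32)^2
= 16 + 256 + 1024
= 1296


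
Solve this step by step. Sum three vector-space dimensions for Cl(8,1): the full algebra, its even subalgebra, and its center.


n = 8 + 1 = 9
Total dim = 2^9 = 512
Even subalgebra dim = 2^8 = 256
n is odd, so center dim = 2
Sum = 512 + 256 + 2 = 770


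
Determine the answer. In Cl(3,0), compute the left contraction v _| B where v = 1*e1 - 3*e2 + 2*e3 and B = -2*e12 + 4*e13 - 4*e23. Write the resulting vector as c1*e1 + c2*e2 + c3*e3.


Left contraction v _| B = <vB>_1 (grade-1 part of the geometric product vB).
Using e1_|e12 = e2, e2_|e12 = -e1, e1_|e13 = e3, e3_|e13 = -e1, e2_|e23 = e3, e3_|e23 = -e2:
e1 coeff: -v2*b12 - v3*b13 = -(-3)*(-2) - (2)*(4) = -14
e2 coeff: v1*b12 - v3*b23 = (1)*(-2) - (2)*(-4) = 6
e3 coeff: v1*b13 + v2*b23 = (1)*(4) + (-3)*(-4) = 16
v _| B = -14*e1 + 6*e2 + 16*e3


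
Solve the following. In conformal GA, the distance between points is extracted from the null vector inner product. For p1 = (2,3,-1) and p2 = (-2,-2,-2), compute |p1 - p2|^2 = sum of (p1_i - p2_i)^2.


p1 - p2 = (4, 5, 1)
|p1 - p2|^2 = 4^2 + 5^2 + 1^2
= 16 + 25 + 1
= 42


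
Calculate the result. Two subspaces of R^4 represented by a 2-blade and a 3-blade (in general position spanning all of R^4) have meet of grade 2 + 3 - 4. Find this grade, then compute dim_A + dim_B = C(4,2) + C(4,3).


Meet grade = grade(A) + grade(B) - n
= 2 + 3 - 4 = 1
C(4,2) = 6
C(4,3) = 4
dim_A + dim_B = 6 + 4 = 10


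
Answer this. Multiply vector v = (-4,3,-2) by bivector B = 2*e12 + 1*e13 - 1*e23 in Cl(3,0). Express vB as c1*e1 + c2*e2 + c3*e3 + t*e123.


vB has grade-1 (vector) and grade-3 (trivector) parts: vB = (v _| B) + (v ^ B).
Vector part <vB>_1:
  e1: -v2*b12 - v3*b13 = -(3)*(2) - (-2)*(1) = -4
  e2: v1*b12 - v3*b23 = (-4)*(2) - (-2)*(-1) = -10
  e3: v1*b13 + v2*b23 = (-4)*(1) + (3)*(-1) = -7
Trivector part <vB>_3:
  e123: v1*b23 - v2*b13 + v3*b12 = (-4)*(-1) - (3)*(1) + (-2)*(2) = -3
vB = -4*e1 - 10*e2 - 7*e3 - 3*e123


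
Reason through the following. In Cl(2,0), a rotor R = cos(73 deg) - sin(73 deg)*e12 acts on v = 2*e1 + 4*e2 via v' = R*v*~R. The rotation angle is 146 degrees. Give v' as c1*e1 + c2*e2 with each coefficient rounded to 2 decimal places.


Rotor R = cos(73deg) - sin(73deg)*e12
Rotation angle theta = 2 * 73 = 146 degrees
v' = R*v*~R rotates v by theta.
cos(146deg) = -0.8290, sin(146deg) = 0.5592
v'_1 = 2*cos(146deg) - 4*sin(146deg)
= 2*(-0.8290) - 4*0.5592
= -3.89
v'_2 = 2*sin(146deg) + 4*cos(146deg)
= 2*0.5592 + 4*(-0.8290)
= -2.20
v' = -3.89*e1 - 2.20*e2


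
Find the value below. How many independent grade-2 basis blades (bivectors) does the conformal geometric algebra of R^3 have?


The conformal model of R^3 uses Cl(4,1) with m = 3 + 2 = 5 generators.
Number of grade-2 blades = C(m, 2) = C(5, 2)
= 5*4/2 = 10


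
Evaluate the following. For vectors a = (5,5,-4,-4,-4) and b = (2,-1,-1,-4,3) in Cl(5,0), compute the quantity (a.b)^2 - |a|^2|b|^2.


a . b = 5*2 + 5*(-1) + (-4)*(-1) + (-4)*(-4) + (-4)*3
= 10 + (-5) + 4 + 16 + (-12) = 13
|a|^2 = 5^2 + 5^2 + (-4)^2 + (-4)^2 + (-4)^2 = 98
|b|^2 = 2^2 + (-1)^2 + (-1)^2 + (-4)^2 + 3^2 = 31
(a.b)^2 = 13^2 = 169
|a|^2 * |b|^2 = 98 * 31 = 3038
Result = 169 - 3038 = -2869


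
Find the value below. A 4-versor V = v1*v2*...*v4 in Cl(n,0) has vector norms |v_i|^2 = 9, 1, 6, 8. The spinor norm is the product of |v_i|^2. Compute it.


Spinor norm N(V) = |v1|^2 * |v2|^2 * ... * |v4|^2
= 9 * 1 * 6 * 8
Running product: 9, 9, 54, 432
N(V) = 432


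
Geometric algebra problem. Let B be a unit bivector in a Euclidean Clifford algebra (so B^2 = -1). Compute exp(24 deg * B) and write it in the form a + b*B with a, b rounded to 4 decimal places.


For a unit bivector B with B^2 = -1, the exponential series gives
e^(theta*B) = cos(theta) + sin(theta)*B (the GA analogue of Euler's formula).
theta = 24 degrees = 0.418879 rad
cos(24 deg) = 0.9135
sin(24 deg) = 0.4067
exp(theta*B) = 0.9135 + 0.4067*B


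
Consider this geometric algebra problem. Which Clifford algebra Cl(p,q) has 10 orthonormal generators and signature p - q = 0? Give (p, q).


We need p + q = 10 and p - q = 0.
Adding: 2p = 10 + 0 = 10, so p = 5.
Then q = 10 - 5 = 5.
(p, q) = (5, 5)


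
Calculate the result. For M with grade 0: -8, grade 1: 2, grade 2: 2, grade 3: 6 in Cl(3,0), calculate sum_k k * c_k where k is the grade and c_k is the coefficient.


Grade-weighted sum = sum of grade_k * coefficient_k
0*(-8) = 0
1*2 = 2
2*2 = 4
3*6 = 18
Total = 0 + 2 + 4 + 18 = 24


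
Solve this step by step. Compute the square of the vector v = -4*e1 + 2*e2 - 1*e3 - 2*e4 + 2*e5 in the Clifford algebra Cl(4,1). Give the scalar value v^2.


v^2 = sum of c_i^2 * e_i^2
Positive signature terms (e_i^2 = +1): (-4)^2 + 2^2 + (-1)^2 + (-2)^2 = 25
Negative signature terms (e_j^2 = -1): 2^2 = 4
v^2 = 25 - 4 = 21


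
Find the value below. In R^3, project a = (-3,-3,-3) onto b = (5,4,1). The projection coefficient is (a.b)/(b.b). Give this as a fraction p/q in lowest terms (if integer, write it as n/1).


Projection coefficient = (a . b) / (b . b)
a . b = (-3)*5 + (-3)*4 + (-3)*1
= -15 + (-12) + (-3) = -30
b . b = 5^2 + 4^2 + 1^2
= 25 + 16 + 1 = 42
Coefficient = -30/42
In lowest terms: -5/7


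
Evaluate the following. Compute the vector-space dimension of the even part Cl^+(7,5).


Even subalgebra dimension = 2^(n-1)
n = 7 + 5 = 12
2^(12 - 1) = 2^11 = 2048
Verification: sum of C(12,k) for even k = 1 + 66 + 495 + 924 + 495 + 66 + 1 = 2048
Result = 2048


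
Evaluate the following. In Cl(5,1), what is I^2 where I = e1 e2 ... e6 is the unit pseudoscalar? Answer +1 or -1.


The pseudoscalar I = e1...e_n (product of all n generators) of Cl(p,q) satisfies I^2 = (-1)^(q + n(n-1)/2).
p = 5, q = 1, n = p + q = 6
n(n-1)/2 = 6 * 5 / 2 = 15
Exponent = q + n(n-1)/2 = 1 + 15 = 16
I^2 = (-1)^16 = +1


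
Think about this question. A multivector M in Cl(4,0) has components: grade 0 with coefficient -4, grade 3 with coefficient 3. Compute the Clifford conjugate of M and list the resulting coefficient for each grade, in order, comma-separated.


Clifford conjugate sign for grade k: (-1)^(k(k+1)/2)
Grade 0: (-1)^(0*1/2) = (-1)^0 = 1, coeff -4 -> -4
Grade 3: (-1)^(3*4/2) = (-1)^6 = 1, coeff 3 -> 3
Conjugated coefficients: -4, 3


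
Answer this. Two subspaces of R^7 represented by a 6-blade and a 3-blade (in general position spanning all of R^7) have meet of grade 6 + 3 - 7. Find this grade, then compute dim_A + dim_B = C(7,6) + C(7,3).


Meet grade = grade(A) + grade(B) - n
= 6 + 3 - 7 = 2
C(7,6) = 7
C(7,3) = 35
dim_A + dim_B = 7 + 35 = 42


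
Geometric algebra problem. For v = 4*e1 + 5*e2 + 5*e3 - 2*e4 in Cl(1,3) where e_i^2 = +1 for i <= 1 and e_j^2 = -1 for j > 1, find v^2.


v^2 = sum of c_i^2 * e_i^2
Positive signature terms (e_i^2 = +1): 4^2 = 16
Negative signature terms (e_j^2 = -1): 5^2 + 5^2 + (-2)^2 = 54
v^2 = 16 - 54 = -38


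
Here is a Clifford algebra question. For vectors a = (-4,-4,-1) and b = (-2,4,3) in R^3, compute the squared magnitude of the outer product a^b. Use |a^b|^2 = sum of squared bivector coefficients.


a wedge b = (a1*b2 - a2*b1)*e12 + (a1*b3 - a3*b1)*e13 + (a2*b3 - a3*b2)*e23
e12 coeff: (-4)*4 - (-4)*(-2) = -16 - 8 = -24
e13 coeff: (-4)*3 - (-1)*(-2) = -12 - 2 = -14
e23 coeff: (-4)*3 - (-1)*4 = -12 - (-4) = -8
|a wedge b|^2 = (-24)^2 + (-14)^2 + (-8)^2
= 576 + 196 + 64
= 836


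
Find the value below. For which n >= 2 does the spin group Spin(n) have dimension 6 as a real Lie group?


dim Spin(n) = dim so(n) = n(n-1)/2.
Solve n(n-1)/2 = 6, i.e. n^2 - n - 12 = 0.
Discriminant = 1 + 8*6 = 49
n = (1 + sqrt(49))/2 = (1 + 7)/2 = 4


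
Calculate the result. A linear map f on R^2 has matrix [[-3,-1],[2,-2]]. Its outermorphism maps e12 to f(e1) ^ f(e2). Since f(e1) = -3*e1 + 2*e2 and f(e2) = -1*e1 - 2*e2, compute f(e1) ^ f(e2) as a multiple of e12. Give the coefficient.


The outermorphism of a linear map f sends e1^e2 to f(e1)^f(e2).
f(e1) = -3*e1 + 2*e2
f(e2) = -1*e1 - 2*e2
f(e1) ^ f(e2) = (-3*e1 + 2*e2) ^ (-1*e1 - 2*e2)
= (-3)*(-2)*e12 + 2*(-1)*e21
= (6 - (-2))*e12
= 8*e12
Coefficient = 8


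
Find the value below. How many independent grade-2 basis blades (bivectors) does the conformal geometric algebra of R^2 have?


The conformal model of R^2 uses Cl(3,1) with m = 2 + 2 = 4 generators.
Number of grade-2 blades = C(m, 2) = C(4, 2)
= 4*3/2 = 6


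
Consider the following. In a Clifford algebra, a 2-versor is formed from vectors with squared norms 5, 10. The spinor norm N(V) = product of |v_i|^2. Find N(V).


Spinor norm N(V) = |v1|^2 * |v2|^2 * ... * |v2|^2
= 5 * 10
Running product: 5, 50
N(V) = 50


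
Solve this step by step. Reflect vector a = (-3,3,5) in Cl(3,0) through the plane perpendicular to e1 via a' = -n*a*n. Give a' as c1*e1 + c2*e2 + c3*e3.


Reflection formula: a' = -n*a*n, with n = e1 (unit vector, n^2 = 1).
For reflection through hyperplane perp to e1:
The component along e1 flips sign, others stay.
a = (-3, 3, 5)
a' = (3, 3, 5)
a' = 3*e1 + 3*e2 + 5*e3


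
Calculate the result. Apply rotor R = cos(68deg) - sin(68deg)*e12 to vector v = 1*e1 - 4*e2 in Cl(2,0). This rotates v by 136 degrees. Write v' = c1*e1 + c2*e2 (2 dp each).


Rotor R = cos(68deg) - sin(68deg)*e12
Rotation angle theta = 2 * 68 = 136 degrees
v' = R*v*~R rotates v by theta.
cos(136deg) = -0.7193, sin(136deg) = 0.6947
v'_1 = 1*cos(136deg) - (-4)*sin(136deg)
= 1*(-0.7193) - (-4)*0.6947
= 2.06
v'_2 = 1*sin(136deg) + (-4)*cos(136deg)
= 1*0.6947 + (-4)*(-0.7193)
= 3.57
v' = 2.06*e1 + 3.57*e2


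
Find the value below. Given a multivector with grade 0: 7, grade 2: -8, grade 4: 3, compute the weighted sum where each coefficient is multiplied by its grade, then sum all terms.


Grade-weighted sum = sum of grade_k * coefficient_k
0*7 = 0
2*(-8) = -16
4*3 = 12
Total = 0 + (-16) + 12 = -4


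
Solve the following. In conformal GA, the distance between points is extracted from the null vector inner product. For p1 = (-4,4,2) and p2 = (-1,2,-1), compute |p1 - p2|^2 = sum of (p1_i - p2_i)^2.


p1 - p2 = (-3, 2, 3)
|p1 - p2|^2 = (-3)^2 + 2^2 + 3^2
= 9 + 4 + 9
= 22


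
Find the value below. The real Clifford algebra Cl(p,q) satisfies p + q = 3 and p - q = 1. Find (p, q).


We need p + q = 3 and p - q = 1.
Adding: 2p = 3 + 1 = 4, so p = 2.
Then q = 3 - 2 = 1.
(p, q) = (2, 1)


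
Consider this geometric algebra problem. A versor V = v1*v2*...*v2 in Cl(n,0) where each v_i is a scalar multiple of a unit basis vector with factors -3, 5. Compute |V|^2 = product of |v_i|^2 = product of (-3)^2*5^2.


Each vector v_i has |v_i|^2 = s_i^2
Squared scales: (-3)^2 = 9, 5^2 = 25
|V|^2 = 9 * 25
= 225


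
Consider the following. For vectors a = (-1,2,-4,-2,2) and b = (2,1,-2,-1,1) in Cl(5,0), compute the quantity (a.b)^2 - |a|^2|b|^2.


a . b = (-1)*2 + 2*1 + (-4)*(-2) + (-2)*(-1) + 2*1
= -2 + 2 + 8 + 2 + 2 = 12
|a|^2 = (-1)^2 + 2^2 + (-4)^2 + (-2)^2 + 2^2 = 29
|b|^2 = 2^2 + 1^2 + (-2)^2 + (-1)^2 + 1^2 = 11
(a.b)^2 = 12^2 = 144
|a|^2 * |b|^2 = 29 * 11 = 319
Result = 144 - 319 = -175


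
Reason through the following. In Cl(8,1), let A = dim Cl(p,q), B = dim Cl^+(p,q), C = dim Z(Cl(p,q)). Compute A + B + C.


n = 8 + 1 = 9
Total dim = 2^9 = 512
Even subalgebra dim = 2^8 = 256
n is odd, so center dim = 2
Sum = 512 + 256 + 2 = 770


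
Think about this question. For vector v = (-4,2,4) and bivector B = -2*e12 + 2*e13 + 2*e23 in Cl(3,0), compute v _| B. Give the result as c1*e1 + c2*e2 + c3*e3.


Left contraction v _| B = <vB>_1 (grade-1 part of the geometric product vB).
Using e1_|e12 = e2, e2_|e12 = -e1, e1_|e13 = e3, e3_|e13 = -e1, e2_|e23 = e3, e3_|e23 = -e2:
e1 coeff: -v2*b12 - v3*b13 = -(2)*(-2) - (4)*(2) = -4
e2 coeff: v1*b12 - v3*b23 = (-4)*(-2) - (4)*(2) = 0
e3 coeff: v1*b13 + v2*b23 = (-4)*(2) + (2)*(2) = -4
v _| B = -4*e1 + 0*e2 - 4*e3


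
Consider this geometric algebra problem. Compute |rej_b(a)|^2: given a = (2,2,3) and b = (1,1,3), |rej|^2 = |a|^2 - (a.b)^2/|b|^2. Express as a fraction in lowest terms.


|a|^2 = 2^2 + 2^2 + 3^2 = 17
|b|^2 = 1^2 + 1^2 + 3^2 = 11
a . b = 2*1 + 2*1 + 3*3 = 13
(a.b)^2 = 13^2 = 169
|rej|^2 = 17 - 169/11
= (187 - 169)/11
= 18/11
In lowest terms: 18/11


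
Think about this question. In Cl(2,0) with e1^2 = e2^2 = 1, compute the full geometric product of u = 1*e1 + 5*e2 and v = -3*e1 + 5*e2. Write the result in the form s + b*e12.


Expand: (1*e1 + 5*e2)(-3*e1 + 5*e2)
= 1*(-3)*e1e1 + 1*5*e1e2 + 5*(-3)*e2e1 + 5*5*e2e2
Using e1^2 = e2^2 = 1, e2e1 = -e1e2:
Scalar part s = 1*(-3) + 5*5 = -3 + 25 = 22
Bivector part b = 1*5 - 5*(-3) = 5 - (-15) = 20
uv = 22 + 20*e12


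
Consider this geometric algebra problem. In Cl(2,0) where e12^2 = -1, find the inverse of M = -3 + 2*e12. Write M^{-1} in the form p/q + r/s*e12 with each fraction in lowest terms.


M = -3 + 2*e12, where e12^2 = -1.
Since M commutes with its reverse ~M = a - b*e12, M * ~M = a^2 - b^2*e12^2 = a^2 + b^2.
So M^{-1} = ~M / (a^2 + b^2) = (a - b*e12)/(a^2 + b^2).
a^2 + b^2 = 9 + 4 = 13
Scalar part = -3/13 = -3/13
Bivector coeff = -2/13 = -2/13
M^{-1} = -3/13 - 2/13*e12


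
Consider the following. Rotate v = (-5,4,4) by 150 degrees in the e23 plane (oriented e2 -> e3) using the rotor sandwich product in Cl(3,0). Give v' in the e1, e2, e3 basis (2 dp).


Rotor R = cos(75deg) - sin(75deg)*e23
Rotation angle theta = 2 * 75 = 150 degrees in the e23 plane (e2 -> e3).
The component perpendicular to the plane (e1) is invariant: v'_1 = v1 = -5.00
cos(150deg) = -0.8660, sin(150deg) = 0.5000
v'_2 = v2*cos(theta) - v3*sin(theta) = 4*(-0.8660) - 4*0.5000 = -5.46
v'_3 = v2*sin(theta) + v3*cos(theta) = 4*0.5000 + 4*(-0.8660) = -1.46
v' = -5.00*e1 - 5.46*e2 - 1.46*e3


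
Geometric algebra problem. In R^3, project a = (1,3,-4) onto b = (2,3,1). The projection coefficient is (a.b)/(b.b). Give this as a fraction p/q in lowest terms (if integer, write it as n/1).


Projection coefficient = (a . b) / (b . b)
a . b = 1*2 + 3*3 + (-4)*1
= 2 + 9 + (-4) = 7
b . b = 2^2 + 3^2 + 1^2
= 4 + 9 + 1 = 14
Coefficient = 7/14
In lowest terms: 1/2


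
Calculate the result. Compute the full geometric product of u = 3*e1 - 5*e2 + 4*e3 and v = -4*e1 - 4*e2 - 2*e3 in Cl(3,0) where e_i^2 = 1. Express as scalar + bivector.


In Cl(3,0): e_i^2 = 1, e_ie_j = -e_je_i for i != j.
Scalar part = u . v = 3*(-4) + (-5)*(-4) + 4*(-2)
= -12 + 20 + (-8) = 0
e12 coeff = 3*(-4) - (-5)*(-4) = -12 - 20 = -32
e13 coeff = 3*(-2) - 4*(-4) = -6 - (-16) = 10
e23 coeff = (-5)*(-2) - 4*(-4) = 10 - (-16) = 26
uv = 0 - 32*e12 + 10*e13 + 26*e23


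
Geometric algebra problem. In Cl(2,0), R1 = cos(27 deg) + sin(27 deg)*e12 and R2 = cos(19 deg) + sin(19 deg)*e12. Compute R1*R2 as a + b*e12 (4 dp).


Same-plane rotors commute and their half-angles add:
R1*R2 = cos(a1 + a2) + sin(a1 + a2)*e12.
a1 + a2 = 27 + 19 = 46 deg
cos(46 deg) = 0.6947
sin(46 deg) = 0.7193
R1*R2 = 0.6947 + 0.7193*e12


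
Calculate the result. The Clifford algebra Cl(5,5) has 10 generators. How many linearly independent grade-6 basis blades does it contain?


Number of grade-k basis blades in Cl(p,q) with n = p + q is C(n, k).
n = 5 + 5 = 10
C(10, 6) = 10! / (6! * 4!)
= 3628800 / (720 * 24)
= 210


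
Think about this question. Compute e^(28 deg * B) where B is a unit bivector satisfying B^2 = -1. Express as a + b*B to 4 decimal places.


For a unit bivector B with B^2 = -1, the exponential series gives
e^(theta*B) = cos(theta) + sin(theta)*B (the GA analogue of Euler's formula).
theta = 28 degrees = 0.488692 rad
cos(28 deg) = 0.8829
sin(28 deg) = 0.4695
exp(theta*B) = 0.8829 + 0.4695*B


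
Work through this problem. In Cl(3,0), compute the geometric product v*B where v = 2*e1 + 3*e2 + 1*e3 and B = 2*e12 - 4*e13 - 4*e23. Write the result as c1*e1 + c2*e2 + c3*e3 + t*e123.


vB has grade-1 (vector) and grade-3 (trivector) parts: vB = (v _| B) + (v ^ B).
Vector part <vB>_1:
  e1: -v2*b12 - v3*b13 = -(3)*(2) - (1)*(-4) = -2
  e2: v1*b12 - v3*b23 = (2)*(2) - (1)*(-4) = 8
  e3: v1*b13 + v2*b23 = (2)*(-4) + (3)*(-4) = -20
Trivector part <vB>_3:
  e123: v1*b23 - v2*b13 + v3*b12 = (2)*(-4) - (3)*(-4) + (1)*(2) = 6
vB = -2*e1 + 8*e2 - 20*e3 + 6*e123


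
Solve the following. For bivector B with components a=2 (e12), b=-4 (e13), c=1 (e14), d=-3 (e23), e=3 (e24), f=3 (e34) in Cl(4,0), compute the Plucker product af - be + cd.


Plucker relation: af - be + cd
a*f = 2*3 = 6
b*e = (-4)*3 = -12
c*d = 1*(-3) = -3
af - be + cd = 6 - (-12) + (-3)
= 15


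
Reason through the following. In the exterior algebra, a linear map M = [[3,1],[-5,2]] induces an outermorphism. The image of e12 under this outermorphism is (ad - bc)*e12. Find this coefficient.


The outermorphism of a linear map f sends e1^e2 to f(e1)^f(e2).
f(e1) = 3*e1 - 5*e2
f(e2) = 1*e1 + 2*e2
f(e1) ^ f(e2) = (3*e1 - 5*e2) ^ (1*e1 + 2*e2)
= 3*2*e12 + (-5)*1*e21
= (6 - (-5))*e12
= 11*e12
Coefficient = 11


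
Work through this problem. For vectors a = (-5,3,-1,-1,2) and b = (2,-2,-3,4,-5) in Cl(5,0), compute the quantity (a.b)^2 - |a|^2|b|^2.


a . b = (-5)*2 + 3*(-2) + (-1)*(-3) + (-1)*4 + 2*(-5)
= -10 + (-6) + 3 + (-4) + (-10) = -27
|a|^2 = (-5)^2 + 3^2 + (-1)^2 + (-1)^2 + 2^2 = 40
|b|^2 = 2^2 + (-2)^2 + (-3)^2 + 4^2 + (-5)^2 = 58
(a.b)^2 = (-27)^2 = 729
|a|^2 * |b|^2 = 40 * 58 = 2320
Result = 729 - 2320 = -1591


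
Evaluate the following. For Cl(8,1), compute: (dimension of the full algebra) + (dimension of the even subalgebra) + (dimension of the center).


n = 8 + 1 = 9
Total dim = 2^9 = 512
Even subalgebra dim = 2^8 = 256
n is odd, so center dim = 2
Sum = 512 + 256 + 2 = 770


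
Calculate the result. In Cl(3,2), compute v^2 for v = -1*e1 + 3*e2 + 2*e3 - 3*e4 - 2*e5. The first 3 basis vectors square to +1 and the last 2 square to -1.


v^2 = sum of c_i^2 * e_i^2
Positive signature terms (e_i^2 = +1): (-1)^2 + 3^2 + 2^2 = 14
Negative signature terms (e_j^2 = -1): (-3)^2 + (-2)^2 = 13
v^2 = 14 - 13 = 1


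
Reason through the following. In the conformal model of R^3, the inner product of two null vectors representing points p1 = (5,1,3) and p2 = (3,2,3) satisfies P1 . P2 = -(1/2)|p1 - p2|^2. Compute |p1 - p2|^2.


p1 - p2 = (2, -1, 0)
|p1 - p2|^2 = 2^2 + (-1)^2 + 0^2
= 4 + 1 + 0
= 5


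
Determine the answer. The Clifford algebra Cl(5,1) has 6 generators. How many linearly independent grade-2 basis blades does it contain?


Number of grade-k basis blades in Cl(p,q) with n = p + q is C(n, k).
n = 5 + 1 = 6
C(6, 2) = 6! / (2! * 4!)
= 720 / (2 * 24)
= 15


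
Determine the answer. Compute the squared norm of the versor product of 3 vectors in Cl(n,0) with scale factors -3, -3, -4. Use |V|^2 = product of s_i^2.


Each vector v_i has |v_i|^2 = s_i^2
Squared scales: (-3)^2 = 9, (-3)^2 = 9, (-4)^2 = 16
|V|^2 = 9 * 9 * 16
= 1296


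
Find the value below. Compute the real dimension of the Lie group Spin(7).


Spin(n) double-covers SO(n); both have Lie algebra so(n) of dimension n(n-1)/2.
n = 7
n(n-1) = 7 * 6 = 42
dim Spin(7) = 42/2 = 21


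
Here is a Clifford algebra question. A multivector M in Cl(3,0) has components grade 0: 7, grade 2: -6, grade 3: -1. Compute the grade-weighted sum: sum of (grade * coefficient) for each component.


Grade-weighted sum = sum of grade_k * coefficient_k
0*7 = 0
2*(-6) = -12
3*(-1) = -3
Total = 0 + (-12) + (-3) = -15


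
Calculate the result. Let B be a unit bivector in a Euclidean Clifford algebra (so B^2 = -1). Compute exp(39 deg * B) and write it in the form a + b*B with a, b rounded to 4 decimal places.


For a unit bivector B with B^2 = -1, the exponential series gives
e^(theta*B) = cos(theta) + sin(theta)*B (the GA analogue of Euler's formula).
theta = 39 degrees = 0.680678 rad
cos(39 deg) = 0.7771
sin(39 deg) = 0.6293
exp(theta*B) = 0.7771 + 0.6293*B


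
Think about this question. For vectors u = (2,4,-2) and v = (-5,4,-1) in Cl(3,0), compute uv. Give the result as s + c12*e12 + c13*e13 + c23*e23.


In Cl(3,0): e_i^2 = 1, e_ie_j = -e_je_i for i != j.
Scalar part = u . v = 2*(-5) + 4*4 + (-2)*(-1)
= -10 + 16 + 2 = 8
e12 coeff = 2*4 - 4*(-5) = 8 - (-20) = 28
e13 coeff = 2*(-1) - (-2)*(-5) = -2 - 10 = -12
e23 coeff = 4*(-1) - (-2)*4 = -4 - (-8) = 4
uv = 8 + 28*e12 - 12*e13 + 4*e23


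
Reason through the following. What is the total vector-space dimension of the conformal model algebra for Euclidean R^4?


The conformal model of R^4 uses Cl(5,1): the 4 Euclidean generators plus two extra orthogonal generators e+ (e+^2 = +1) and e- (e-^2 = -1), from which the null vectors e0, einf are built.
Number of generators m = 4 + 2 = 6.
dim Cl(p,q) = 2^m = 2^6 = 64


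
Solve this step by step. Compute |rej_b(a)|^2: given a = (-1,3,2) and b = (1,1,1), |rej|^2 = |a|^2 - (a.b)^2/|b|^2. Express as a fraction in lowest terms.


|a|^2 = (-1)^2 + 3^2 + 2^2 = 14
|b|^2 = 1^2 + 1^2 + 1^2 = 3
a . b = (-1)*1 + 3*1 + 2*1 = 4
(a.b)^2 = 4^2 = 16
|rej|^2 = 14 - 16/3
= (42 - 16)/3
= 26/3
In lowest terms: 26/3


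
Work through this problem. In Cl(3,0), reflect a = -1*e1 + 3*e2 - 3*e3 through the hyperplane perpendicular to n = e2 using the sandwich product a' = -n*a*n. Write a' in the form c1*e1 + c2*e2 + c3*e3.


Reflection formula: a' = -n*a*n, with n = e2 (unit vector, n^2 = 1).
For reflection through hyperplane perp to e2:
The component along e2 flips sign, others stay.
a = (-1, 3, -3)
a' = (-1, -3, -3)
a' = -1*e1 - 3*e2 - 3*e3


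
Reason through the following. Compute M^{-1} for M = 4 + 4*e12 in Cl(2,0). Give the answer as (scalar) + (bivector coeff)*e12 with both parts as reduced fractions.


M = 4 + 4*e12, where e12^2 = -1.
Since M commutes with its reverse ~M = a - b*e12, M * ~M = a^2 - b^2*e12^2 = a^2 + b^2.
So M^{-1} = ~M / (a^2 + b^2) = (a - b*e12)/(a^2 + b^2).
a^2 + b^2 = 16 + 16 = 32
Scalar part = 4/32 = 1/8
Bivector coeff = -4/32 = -1/8
M^{-1} = 1/8 - 1/8*e12


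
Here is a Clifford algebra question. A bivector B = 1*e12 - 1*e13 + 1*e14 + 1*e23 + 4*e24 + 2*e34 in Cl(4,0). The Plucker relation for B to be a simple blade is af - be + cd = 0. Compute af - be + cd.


Plucker relation: af - be + cd
a*f = 1*2 = 2
b*e = (-1)*4 = -4
c*d = 1*1 = 1
af - be + cd = 2 - (-4) + 1
= 7


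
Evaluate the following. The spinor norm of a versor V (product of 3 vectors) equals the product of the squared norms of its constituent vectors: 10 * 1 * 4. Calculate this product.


Spinor norm N(V) = |v1|^2 * |v2|^2 * ... * |v3|^2
= 10 * 1 * 4
Running product: 10, 10, 40
N(V) = 40


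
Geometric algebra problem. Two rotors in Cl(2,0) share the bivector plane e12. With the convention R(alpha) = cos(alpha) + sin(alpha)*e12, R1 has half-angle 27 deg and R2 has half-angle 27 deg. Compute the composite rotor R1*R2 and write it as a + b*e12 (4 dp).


Same-plane rotors commute and their half-angles add:
R1*R2 = cos(a1 + a2) + sin(a1 + a2)*e12.
a1 + a2 = 27 + 27 = 54 deg
cos(54 deg) = 0.5878
sin(54 deg) = 0.8090
R1*R2 = 0.5878 + 0.8090*e12


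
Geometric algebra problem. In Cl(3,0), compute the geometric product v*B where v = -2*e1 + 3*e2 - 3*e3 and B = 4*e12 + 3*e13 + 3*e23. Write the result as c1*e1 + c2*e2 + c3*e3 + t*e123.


vB has grade-1 (vector) and grade-3 (trivector) parts: vB = (v _| B) + (v ^ B).
Vector part <vB>_1:
  e1: -v2*b12 - v3*b13 = -(3)*(4) - (-3)*(3) = -3
  e2: v1*b12 - v3*b23 = (-2)*(4) - (-3)*(3) = 1
  e3: v1*b13 + v2*b23 = (-2)*(3) + (3)*(3) = 3
Trivector part <vB>_3:
  e123: v1*b23 - v2*b13 + v3*b12 = (-2)*(3) - (3)*(3) + (-3)*(4) = -27
vB = -3*e1 + 1*e2 + 3*e3 - 27*e123


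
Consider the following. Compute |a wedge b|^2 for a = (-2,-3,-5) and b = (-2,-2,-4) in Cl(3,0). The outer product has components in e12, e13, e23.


a wedge b = (a1*b2 - a2*b1)*e12 + (a1*b3 - a3*b1)*e13 + (a2*b3 - a3*b2)*e23
e12 coeff: (-2)*(-2) - (-3)*(-2) = 4 - 6 = -2
e13 coeff: (-2)*(-4) - (-5)*(-2) = 8 - 10 = -2
e23 coeff: (-3)*(-4) - (-5)*(-2) = 12 - 10 = 2
|a wedge b|^2 = (-2)^2 + (-2)^2 + 2^2
= 4 + 4 + 4
= 12


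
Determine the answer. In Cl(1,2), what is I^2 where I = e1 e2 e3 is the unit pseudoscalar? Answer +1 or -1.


The pseudoscalar I = e1...e_n (product of all n generators) of Cl(p,q) satisfies I^2 = (-1)^(q + n(n-1)/2).
p = 1, q = 2, n = p + q = 3
n(n-1)/2 = 3 * 2 / 2 = 3
Exponent = q + n(n-1)/2 = 2 + 3 = 5
I^2 = (-1)^5 = -1


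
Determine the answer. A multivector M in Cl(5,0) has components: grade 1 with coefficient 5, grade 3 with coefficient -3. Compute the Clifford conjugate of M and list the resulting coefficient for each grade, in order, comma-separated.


Clifford conjugate sign for grade k: (-1)^(k(k+1)/2)
Grade 1: (-1)^(1*2/2) = (-1)^1 = -1, coeff 5 -> -5
Grade 3: (-1)^(3*4/2) = (-1)^6 = 1, coeff -3 -> -3
Conjugated coefficients: -5, -3


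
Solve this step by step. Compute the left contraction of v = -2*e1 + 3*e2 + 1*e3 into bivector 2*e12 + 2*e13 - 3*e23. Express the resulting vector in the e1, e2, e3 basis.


Left contraction v _| B = <vB>_1 (grade-1 part of the geometric product vB).
Using e1_|e12 = e2, e2_|e12 = -e1, e1_|e13 = e3, e3_|e13 = -e1, e2_|e23 = e3, e3_|e23 = -e2:
e1 coeff: -v2*b12 - v3*b13 = -(3)*(2) - (1)*(2) = -8
e2 coeff: v1*b12 - v3*b23 = (-2)*(2) - (1)*(-3) = -1
e3 coeff: v1*b13 + v2*b23 = (-2)*(2) + (3)*(-3) = -13
v _| B = -8*e1 - 1*e2 - 13*e3


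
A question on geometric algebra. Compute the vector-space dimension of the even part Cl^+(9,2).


Even subalgebra dimension = 2^(n-1)
n = 9 + 2 = 11
2^(11 - 1) = 2^10 = 1024
Verification: sum of C(11,k) for even k = 1 + 55 + 330 + 462 + 165 + 11 = 1024
Result = 1024


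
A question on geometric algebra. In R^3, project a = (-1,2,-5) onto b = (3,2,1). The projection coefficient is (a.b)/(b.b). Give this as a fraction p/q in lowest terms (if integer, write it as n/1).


Projection coefficient = (a . b) / (b . b)
a . b = (-1)*3 + 2*2 + (-5)*1
= -3 + 4 + (-5) = -4
b . b = 3^2 + 2^2 + 1^2
= 9 + 4 + 1 = 14
Coefficient = -4/14
In lowest terms: -2/7


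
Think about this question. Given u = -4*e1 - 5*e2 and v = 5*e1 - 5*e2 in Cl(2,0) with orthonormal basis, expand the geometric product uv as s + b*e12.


Expand: (-4*e1 - 5*e2)(5*e1 - 5*e2)
= (-4)*5*e1e1 + (-4)*(-5)*e1e2 + (-5)*5*e2e1 + (-5)*(-5)*e2e2
Using e1^2 = e2^2 = 1, e2e1 = -e1e2:
Scalar part s = (-4)*5 + (-5)*(-5) = -20 + 25 = 5
Bivector part b = (-4)*(-5) - (-5)*5 = 20 - (-25) = 45
uv = 5 + 45*e12


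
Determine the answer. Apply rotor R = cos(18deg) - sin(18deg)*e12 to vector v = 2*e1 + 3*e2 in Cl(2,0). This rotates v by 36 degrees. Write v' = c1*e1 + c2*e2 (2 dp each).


Rotor R = cos(18deg) - sin(18deg)*e12
Rotation angle theta = 2 * 18 = 36 degrees
v' = R*v*~R rotates v by theta.
cos(36deg) = 0.8090, sin(36deg) = 0.5878
v'_1 = 2*cos(36deg) - 3*sin(36deg)
= 2*0.8090 - 3*0.5878
= -0.15
v'_2 = 2*sin(36deg) + 3*cos(36deg)
= 2*0.5878 + 3*0.8090
= 3.60
v' = -0.15*e1 + 3.60*e2


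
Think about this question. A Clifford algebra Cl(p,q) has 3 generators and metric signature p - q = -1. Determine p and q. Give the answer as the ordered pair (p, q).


We need p + q = 3 and p - q = -1.
Adding: 2p = 3 + (-1) = 2, so p = 1.
Then q = 3 - 1 = 2.
(p, q) = (1, 2)


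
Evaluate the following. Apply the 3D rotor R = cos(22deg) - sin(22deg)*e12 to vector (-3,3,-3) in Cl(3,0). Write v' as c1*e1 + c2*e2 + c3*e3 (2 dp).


Rotor R = cos(22deg) - sin(22deg)*e12
Rotation angle theta = 2 * 22 = 44 degrees in the e12 plane (e1 -> e2).
The component perpendicular to the plane (e3) is invariant: v'_3 = v3 = -3.00
cos(44deg) = 0.7193, sin(44deg) = 0.6947
v'_1 = v1*cos(theta) - v2*sin(theta) = -3*0.7193 - 3*0.6947 = -4.24
v'_2 = v1*sin(theta) + v2*cos(theta) = -3*0.6947 + 3*0.7193 = 0.07
v' = -4.24*e1 + 0.07*e2 - 3.00*e3


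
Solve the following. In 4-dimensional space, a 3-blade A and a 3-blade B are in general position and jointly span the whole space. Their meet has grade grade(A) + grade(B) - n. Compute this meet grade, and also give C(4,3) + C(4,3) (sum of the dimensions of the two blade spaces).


Meet grade = grade(A) + grade(B) - n
= 3 + 3 - 4 = 2
C(4,3) = 4
C(4,3) = 4
dim_A + dim_B = 4 + 4 = 8


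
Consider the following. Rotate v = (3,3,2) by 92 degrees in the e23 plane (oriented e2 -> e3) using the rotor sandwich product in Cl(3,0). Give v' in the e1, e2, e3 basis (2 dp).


Rotor R = cos(46deg) - sin(46deg)*e23
Rotation angle theta = 2 * 46 = 92 degrees in the e23 plane (e2 -> e3).
The component perpendicular to the plane (e1) is invariant: v'_1 = v1 = 3.00
cos(92deg) = -0.0349, sin(92deg) = 0.9994
v'_2 = v2*cos(theta) - v3*sin(theta) = 3*(-0.0349) - 2*0.9994 = -2.10
v'_3 = v2*sin(theta) + v3*cos(theta) = 3*0.9994 + 2*(-0.0349) = 2.93
v' = 3.00*e1 - 2.10*e2 + 2.93*e3


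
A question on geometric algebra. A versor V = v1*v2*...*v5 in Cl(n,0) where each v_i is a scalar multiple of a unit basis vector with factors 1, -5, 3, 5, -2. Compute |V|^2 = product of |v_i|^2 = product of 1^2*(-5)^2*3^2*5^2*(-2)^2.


Each vector v_i has |v_i|^2 = s_i^2
Squared scales: 1^2 = 1, (-5)^2 = 25, 3^2 = 9, 5^2 = 25, (-2)^2 = 4
|V|^2 = 1 * 25 * 9 * 25 * 4
= 22500


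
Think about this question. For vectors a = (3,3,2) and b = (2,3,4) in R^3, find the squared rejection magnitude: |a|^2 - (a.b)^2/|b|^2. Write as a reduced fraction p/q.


|a|^2 = 3^2 + 3^2 + 2^2 = 22
|b|^2 = 2^2 + 3^2 + 4^2 = 29
a . b = 3*2 + 3*3 + 2*4 = 23
(a.b)^2 = 23^2 = 529
|rej|^2 = 22 - 529/29
= (638 - 529)/29
= 109/29
In lowest terms: 109/29


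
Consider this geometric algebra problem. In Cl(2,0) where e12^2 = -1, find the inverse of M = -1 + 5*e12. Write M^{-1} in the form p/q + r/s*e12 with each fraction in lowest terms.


M = -1 + 5*e12, where e12^2 = -1.
Since M commutes with its reverse ~M = a - b*e12, M * ~M = a^2 - b^2*e12^2 = a^2 + b^2.
So M^{-1} = ~M / (a^2 + b^2) = (a - b*e12)/(a^2 + b^2).
a^2 + b^2 = 1 + 25 = 26
Scalar part = -1/26 = -1/26
Bivector coeff = -5/26 = -5/26
M^{-1} = -1/26 - 5/26*e12


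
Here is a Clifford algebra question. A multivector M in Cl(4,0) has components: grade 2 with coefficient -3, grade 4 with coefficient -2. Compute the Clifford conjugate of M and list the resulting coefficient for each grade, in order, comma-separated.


Clifford conjugate sign for grade k: (-1)^(k(k+1)/2)
Grade 2: (-1)^(2*3/2) = (-1)^3 = -1, coeff -3 -> 3
Grade 4: (-1)^(4*5/2) = (-1)^10 = 1, coeff -2 -> -2
Conjugated coefficients: 3, -2


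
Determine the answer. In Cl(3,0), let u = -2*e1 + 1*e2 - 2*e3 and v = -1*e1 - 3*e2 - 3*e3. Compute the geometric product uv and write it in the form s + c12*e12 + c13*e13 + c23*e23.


In Cl(3,0): e_i^2 = 1, e_ie_j = -e_je_i for i != j.
Scalar part = u . v = (-2)*(-1) + 1*(-3) + (-2)*(-3)
= 2 + (-3) + 6 = 5
e12 coeff = (-2)*(-3) - 1*(-1) = 6 - (-1) = 7
e13 coeff = (-2)*(-3) - (-2)*(-1) = 6 - 2 = 4
e23 coeff = 1*(-3) - (-2)*(-3) = -3 - 6 = -9
uv = 5 + 7*e12 + 4*e13 - 9*e23


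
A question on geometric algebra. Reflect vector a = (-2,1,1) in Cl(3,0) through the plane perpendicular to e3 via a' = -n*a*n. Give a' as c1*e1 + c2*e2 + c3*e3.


Reflection formula: a' = -n*a*n, with n = e3 (unit vector, n^2 = 1).
For reflection through hyperplane perp to e3:
The component along e3 flips sign, others stay.
a = (-2, 1, 1)
a' = (-2, 1, -1)
a' = -2*e1 + 1*e2 - 1*e3


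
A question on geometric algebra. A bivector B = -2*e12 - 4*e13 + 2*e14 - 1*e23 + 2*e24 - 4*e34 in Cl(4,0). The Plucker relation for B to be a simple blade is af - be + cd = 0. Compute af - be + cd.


Plucker relation: af - be + cd
a*f = (-2)*(-4) = 8
b*e = (-4)*2 = -8
c*d = 2*(-1) = -2
af - be + cd = 8 - (-8) + (-2)
= 14


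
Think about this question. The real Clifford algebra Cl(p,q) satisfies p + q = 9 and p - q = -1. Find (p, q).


We need p + q = 9 and p - q = -1.
Adding: 2p = 9 + (-1) = 8, so p = 4.
Then q = 9 - 4 = 5.
(p, q) = (4, 5)


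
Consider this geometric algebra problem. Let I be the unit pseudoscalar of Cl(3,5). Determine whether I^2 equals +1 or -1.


The pseudoscalar I = e1...e_n (product of all n generators) of Cl(p,q) satisfies I^2 = (-1)^(q + n(n-1)/2).
p = 3, q = 5, n = p + q = 8
n(n-1)/2 = 8 * 7 / 2 = 28
Exponent = q + n(n-1)/2 = 5 + 28 = 33
I^2 = (-1)^33 = -1


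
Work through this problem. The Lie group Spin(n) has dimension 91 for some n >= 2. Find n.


dim Spin(n) = dim so(n) = n(n-1)/2.
Solve n(n-1)/2 = 91, i.e. n^2 - n - 182 = 0.
Discriminant = 1 + 8*91 = 729
n = (1 + sqrt(729))/2 = (1 + 27)/2 = 14


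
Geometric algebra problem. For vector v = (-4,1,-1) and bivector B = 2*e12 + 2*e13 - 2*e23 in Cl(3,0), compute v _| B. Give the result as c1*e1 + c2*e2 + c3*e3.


Left contraction v _| B = <vB>_1 (grade-1 part of the geometric product vB).
Using e1_|e12 = e2, e2_|e12 = -e1, e1_|e13 = e3, e3_|e13 = -e1, e2_|e23 = e3, e3_|e23 = -e2:
e1 coeff: -v2*b12 - v3*b13 = -(1)*(2) - (-1)*(2) = 0
e2 coeff: v1*b12 - v3*b23 = (-4)*(2) - (-1)*(-2) = -10
e3 coeff: v1*b13 + v2*b23 = (-4)*(2) + (1)*(-2) = -10
v _| B = 0*e1 - 10*e2 - 10*e3


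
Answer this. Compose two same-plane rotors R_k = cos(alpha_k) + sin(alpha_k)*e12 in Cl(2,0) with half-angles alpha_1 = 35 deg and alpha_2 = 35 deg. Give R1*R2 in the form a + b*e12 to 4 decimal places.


Same-plane rotors commute and their half-angles add:
R1*R2 = cos(a1 + a2) + sin(a1 + a2)*e12.
a1 + a2 = 35 + 35 = 70 deg
cos(70 deg) = 0.3420
sin(70 deg) = 0.9397
R1*R2 = 0.3420 + 0.9397*e12


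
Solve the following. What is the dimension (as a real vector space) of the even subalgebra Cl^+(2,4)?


Even subalgebra dimension = 2^(n-1)
n = 2 + 4 = 6
2^(6 - 1) = 2^5 = 32
Verification: sum of C(6,k) for even k = 1 + 15 + 15 + 1 = 32
Result = 32


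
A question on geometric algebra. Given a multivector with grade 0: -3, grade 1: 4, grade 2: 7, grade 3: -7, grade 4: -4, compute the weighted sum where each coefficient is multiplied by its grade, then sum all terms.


Grade-weighted sum = sum of grade_k * coefficient_k
0*(-3) = 0
1*4 = 4
2*7 = 14
3*(-7) = -21
4*(-4) = -16
Total = 0 + 4 + 14 + (-21) + (-16) = -19


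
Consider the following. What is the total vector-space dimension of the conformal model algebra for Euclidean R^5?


The conformal model of R^5 uses Cl(6,1): the 5 Euclidean generators plus two extra orthogonal generators e+ (e+^2 = +1) and e- (e-^2 = -1), from which the null vectors e0, einf are built.
Number of generators m = 5 + 2 = 7.
dim Cl(p,q) = 2^m = 2^7 = 128


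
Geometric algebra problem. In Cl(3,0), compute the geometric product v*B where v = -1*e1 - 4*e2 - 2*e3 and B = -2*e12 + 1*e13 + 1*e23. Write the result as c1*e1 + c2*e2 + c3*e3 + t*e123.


vB has grade-1 (vector) and grade-3 (trivector) parts: vB = (v _| B) + (v ^ B).
Vector part <vB>_1:
  e1: -v2*b12 - v3*b13 = -(-4)*(-2) - (-2)*(1) = -6
  e2: v1*b12 - v3*b23 = (-1)*(-2) - (-2)*(1) = 4
  e3: v1*b13 + v2*b23 = (-1)*(1) + (-4)*(1) = -5
Trivector part <vB>_3:
  e123: v1*b23 - v2*b13 + v3*b12 = (-1)*(1) - (-4)*(1) + (-2)*(-2) = 7
vB = -6*e1 + 4*e2 - 5*e3 + 7*e123


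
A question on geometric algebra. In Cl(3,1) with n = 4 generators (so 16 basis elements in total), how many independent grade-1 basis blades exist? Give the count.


Number of grade-k basis blades in Cl(p,q) with n = p + q is C(n, k).
n = 3 + 1 = 4
C(4, 1) = 4! / (1! * 3!)
= 24 / (1 * 6)
= 4


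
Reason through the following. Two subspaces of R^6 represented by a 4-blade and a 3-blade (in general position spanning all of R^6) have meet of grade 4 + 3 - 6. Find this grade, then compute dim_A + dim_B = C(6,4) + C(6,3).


Meet grade = grade(A) + grade(B) - n
= 4 + 3 - 6 = 1
C(6,4) = 15
C(6,3) = 20
dim_A + dim_B = 15 + 20 = 35
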